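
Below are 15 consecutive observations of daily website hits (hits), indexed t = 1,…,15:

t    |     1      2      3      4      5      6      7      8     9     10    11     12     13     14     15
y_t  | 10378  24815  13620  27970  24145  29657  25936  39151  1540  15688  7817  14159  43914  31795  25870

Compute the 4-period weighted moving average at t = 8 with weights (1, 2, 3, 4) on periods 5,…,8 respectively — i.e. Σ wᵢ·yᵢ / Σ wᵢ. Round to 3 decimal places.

Weighted sum: 1·24145 + 2·29657 + 3·25936 + 4·39151 = 24145 + 59314 + 77808 + 156604 = 317871
Weight total: 1 + 2 + 3 + 4 = 10
WMA = 317871 / 10 = 31787.100

31787.100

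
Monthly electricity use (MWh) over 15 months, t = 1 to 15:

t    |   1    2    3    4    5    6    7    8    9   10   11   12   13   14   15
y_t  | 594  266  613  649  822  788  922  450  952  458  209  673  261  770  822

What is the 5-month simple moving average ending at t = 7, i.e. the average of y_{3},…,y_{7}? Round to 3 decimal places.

Sum of periods 3–7: 613 + 649 + 822 + 788 + 922 = 3794
Divide by 5: 3794 / 5 = 758.800

758.800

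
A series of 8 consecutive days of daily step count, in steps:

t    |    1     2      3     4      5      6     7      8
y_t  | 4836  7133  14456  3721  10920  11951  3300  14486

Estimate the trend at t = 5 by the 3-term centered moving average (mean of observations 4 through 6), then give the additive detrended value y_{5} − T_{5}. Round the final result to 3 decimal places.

Trend T_5 = (3721 + 10920 + 11951) / 3 = 26592/3 = 8864.00000
Detrended value: 10920 − 8864.00000 = 2056.000

2056.000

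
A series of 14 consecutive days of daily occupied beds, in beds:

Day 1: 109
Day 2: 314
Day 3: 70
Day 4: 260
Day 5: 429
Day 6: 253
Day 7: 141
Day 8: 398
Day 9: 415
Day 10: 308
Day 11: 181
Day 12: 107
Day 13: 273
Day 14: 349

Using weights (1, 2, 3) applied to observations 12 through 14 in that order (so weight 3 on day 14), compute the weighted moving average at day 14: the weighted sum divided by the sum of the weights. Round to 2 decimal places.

Weighted sum: 1·107 + 2·273 + 3·349 = 107 + 546 + 1047 = 1700
Weight total: 1 + 2 + 3 = 6
WMA = 1700 / 6 = 283.33

283.33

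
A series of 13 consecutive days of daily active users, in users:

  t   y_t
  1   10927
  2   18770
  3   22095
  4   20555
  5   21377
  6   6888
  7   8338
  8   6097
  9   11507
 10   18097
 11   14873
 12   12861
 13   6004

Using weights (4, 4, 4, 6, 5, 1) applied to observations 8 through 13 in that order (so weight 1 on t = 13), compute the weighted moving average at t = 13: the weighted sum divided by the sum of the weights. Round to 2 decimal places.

Weighted sum: 4·6097 + 4·11507 + 4·18097 + 6·14873 + 5·12861 + 1·6004 = 24388 + 46028 + 72388 + 89238 + 64305 + 6004 = 302351
Weight total: 4 + 4 + 4 + 6 + 5 + 1 = 24
WMA = 302351 / 24 = 12597.96

12597.96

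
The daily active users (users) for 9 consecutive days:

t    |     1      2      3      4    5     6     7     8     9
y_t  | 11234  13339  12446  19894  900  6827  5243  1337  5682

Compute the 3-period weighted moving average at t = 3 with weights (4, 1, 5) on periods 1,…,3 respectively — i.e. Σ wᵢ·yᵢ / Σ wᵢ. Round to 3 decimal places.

12050.500

Weighted sum: 4·11234 + 1·13339 + 5·12446 = 44936 + 13339 + 62230 = 120505
Weight total: 4 + 1 + 5 = 10
WMA = 120505 / 10 = 12050.500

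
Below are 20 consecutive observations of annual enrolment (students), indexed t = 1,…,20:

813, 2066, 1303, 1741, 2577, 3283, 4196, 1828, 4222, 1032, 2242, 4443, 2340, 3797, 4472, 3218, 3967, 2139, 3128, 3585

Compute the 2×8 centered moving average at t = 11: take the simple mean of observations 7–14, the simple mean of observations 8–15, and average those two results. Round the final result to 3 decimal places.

Sum over 7–14: 4196 + 1828 + 4222 + 1032 + 2242 + 4443 + 2340 + 3797 = 24100
Sum over 8–15: 1828 + 4222 + 1032 + 2242 + 4443 + 2340 + 3797 + 4472 = 24376
CMA at t=11 = (24100 + 24376) / (2·8) = 48476 / 16 = 3029.750

3029.750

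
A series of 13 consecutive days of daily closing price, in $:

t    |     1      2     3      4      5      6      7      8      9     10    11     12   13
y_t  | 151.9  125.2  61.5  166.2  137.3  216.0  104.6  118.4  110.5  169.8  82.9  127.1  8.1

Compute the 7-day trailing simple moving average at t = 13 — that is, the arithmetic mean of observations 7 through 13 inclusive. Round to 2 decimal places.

103.06

Sum of periods 7–13: 104.6 + 118.4 + 110.5 + 169.8 + 82.9 + 127.1 + 8.1 = 721.4
Divide by 7: 721.4 / 7 = 103.06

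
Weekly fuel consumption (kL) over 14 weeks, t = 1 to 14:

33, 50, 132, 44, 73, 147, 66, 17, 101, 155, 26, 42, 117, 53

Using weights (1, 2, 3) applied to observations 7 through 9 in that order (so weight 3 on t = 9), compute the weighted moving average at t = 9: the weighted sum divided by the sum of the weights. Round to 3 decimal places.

Weighted sum: 1·66 + 2·17 + 3·101 = 66 + 34 + 303 = 403
Weight total: 1 + 2 + 3 = 6
WMA = 403 / 6 = 67.167

67.167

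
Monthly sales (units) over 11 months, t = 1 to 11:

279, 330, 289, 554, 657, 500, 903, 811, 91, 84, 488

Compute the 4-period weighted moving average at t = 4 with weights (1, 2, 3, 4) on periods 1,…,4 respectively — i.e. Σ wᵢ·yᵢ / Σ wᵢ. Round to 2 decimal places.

402.20

Weighted sum: 1·279 + 2·330 + 3·289 + 4·554 = 279 + 660 + 867 + 2216 = 4022
Weight total: 1 + 2 + 3 + 4 = 10
WMA = 4022 / 10 = 402.20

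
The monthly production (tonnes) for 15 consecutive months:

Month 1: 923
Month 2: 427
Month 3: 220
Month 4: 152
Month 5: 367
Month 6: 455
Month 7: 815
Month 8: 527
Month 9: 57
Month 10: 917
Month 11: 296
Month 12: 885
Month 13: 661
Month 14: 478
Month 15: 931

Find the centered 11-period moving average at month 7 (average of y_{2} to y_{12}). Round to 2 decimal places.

Sum of periods 2–12: 427 + 220 + 152 + 367 + 455 + 815 + 527 + 57 + 917 + 296 + 885 = 5118
Divide by 11: 5118 / 11 = 465.27

465.27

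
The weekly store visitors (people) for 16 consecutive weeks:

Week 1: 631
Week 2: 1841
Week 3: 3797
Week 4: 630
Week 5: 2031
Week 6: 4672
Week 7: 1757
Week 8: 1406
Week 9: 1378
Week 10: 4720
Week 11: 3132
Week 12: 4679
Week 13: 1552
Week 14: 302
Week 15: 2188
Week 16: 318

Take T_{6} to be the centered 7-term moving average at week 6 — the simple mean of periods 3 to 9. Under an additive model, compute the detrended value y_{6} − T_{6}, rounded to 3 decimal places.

Trend T_6 = (3797 + 630 + 2031 + 4672 + 1757 + 1406 + 1378) / 7 = 15671/7 = 2238.71429
Detrended value: 4672 − 2238.71429 = 2433.286

2433.286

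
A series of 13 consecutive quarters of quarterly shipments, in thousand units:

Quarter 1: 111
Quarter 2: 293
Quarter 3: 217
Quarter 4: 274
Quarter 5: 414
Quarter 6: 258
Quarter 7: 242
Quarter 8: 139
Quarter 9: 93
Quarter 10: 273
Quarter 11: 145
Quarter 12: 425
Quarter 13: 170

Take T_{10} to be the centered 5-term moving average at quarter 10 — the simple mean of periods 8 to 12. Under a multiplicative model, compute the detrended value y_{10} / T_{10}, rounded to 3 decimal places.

1.270

Trend T_10 = (139 + 93 + 273 + 145 + 425) / 5 = 1075/5 = 215.00000
Ratio to trend: 273 / 215.00000 = 1.270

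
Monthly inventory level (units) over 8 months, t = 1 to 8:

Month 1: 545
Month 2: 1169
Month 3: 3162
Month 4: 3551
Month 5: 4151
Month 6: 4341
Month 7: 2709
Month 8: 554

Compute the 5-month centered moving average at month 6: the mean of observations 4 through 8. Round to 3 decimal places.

3061.200

Sum of periods 4–8: 3551 + 4151 + 4341 + 2709 + 554 = 15306
Divide by 5: 15306 / 5 = 3061.200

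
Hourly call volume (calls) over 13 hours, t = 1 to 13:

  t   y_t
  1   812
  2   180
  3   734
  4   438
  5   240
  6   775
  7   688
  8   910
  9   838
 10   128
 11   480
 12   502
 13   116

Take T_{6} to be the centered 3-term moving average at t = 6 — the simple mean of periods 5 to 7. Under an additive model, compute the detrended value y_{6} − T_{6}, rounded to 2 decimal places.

Trend T_6 = (240 + 775 + 688) / 3 = 1703/3 = 567.6667
Detrended value: 775 − 567.6667 = 207.33

207.33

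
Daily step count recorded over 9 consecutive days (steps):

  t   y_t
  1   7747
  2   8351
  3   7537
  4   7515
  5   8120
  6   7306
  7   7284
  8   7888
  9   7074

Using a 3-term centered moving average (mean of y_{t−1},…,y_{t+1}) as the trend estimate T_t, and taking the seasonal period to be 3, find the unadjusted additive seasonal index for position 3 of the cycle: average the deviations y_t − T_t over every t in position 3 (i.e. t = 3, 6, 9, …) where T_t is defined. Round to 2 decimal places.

Season position 3 occurs at t = 3, 6 (where T_t is defined).
t=3: T_3 = 7801.0000; y_3 − T_3 = 7537 − 7801.0000 = -264.0000
t=6: T_6 = 7570.0000; y_6 − T_6 = 7306 − 7570.0000 = -264.0000
Mean deviation: (-264.0000 + -264.0000) / 2 = -264.00

-264.00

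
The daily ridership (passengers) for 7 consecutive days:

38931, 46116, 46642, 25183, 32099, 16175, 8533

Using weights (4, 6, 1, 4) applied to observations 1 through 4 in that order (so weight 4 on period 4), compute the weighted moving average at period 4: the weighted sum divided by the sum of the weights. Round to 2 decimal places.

38652.93

Weighted sum: 4·38931 + 6·46116 + 1·46642 + 4·25183 = 155724 + 276696 + 46642 + 100732 = 579794
Weight total: 4 + 6 + 1 + 4 = 15
WMA = 579794 / 15 = 38652.93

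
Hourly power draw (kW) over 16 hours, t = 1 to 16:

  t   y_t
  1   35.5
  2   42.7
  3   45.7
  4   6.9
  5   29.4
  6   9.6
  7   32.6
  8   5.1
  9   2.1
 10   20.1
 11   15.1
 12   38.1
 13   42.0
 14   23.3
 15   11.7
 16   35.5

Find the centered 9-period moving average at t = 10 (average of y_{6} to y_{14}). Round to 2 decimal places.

20.89

Sum of periods 6–14: 9.6 + 32.6 + 5.1 + 2.1 + 20.1 + 15.1 + 38.1 + 42.0 + 23.3 = 188.0
Divide by 9: 188.0 / 9 = 20.89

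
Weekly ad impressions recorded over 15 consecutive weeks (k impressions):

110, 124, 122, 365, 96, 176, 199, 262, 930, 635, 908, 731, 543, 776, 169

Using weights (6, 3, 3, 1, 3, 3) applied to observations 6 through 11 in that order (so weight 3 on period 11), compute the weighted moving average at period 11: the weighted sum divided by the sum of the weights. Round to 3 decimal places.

420.947

Weighted sum: 6·176 + 3·199 + 3·262 + 1·930 + 3·635 + 3·908 = 1056 + 597 + 786 + 930 + 1905 + 2724 = 7998
Weight total: 6 + 3 + 3 + 1 + 3 + 3 = 19
WMA = 7998 / 19 = 420.947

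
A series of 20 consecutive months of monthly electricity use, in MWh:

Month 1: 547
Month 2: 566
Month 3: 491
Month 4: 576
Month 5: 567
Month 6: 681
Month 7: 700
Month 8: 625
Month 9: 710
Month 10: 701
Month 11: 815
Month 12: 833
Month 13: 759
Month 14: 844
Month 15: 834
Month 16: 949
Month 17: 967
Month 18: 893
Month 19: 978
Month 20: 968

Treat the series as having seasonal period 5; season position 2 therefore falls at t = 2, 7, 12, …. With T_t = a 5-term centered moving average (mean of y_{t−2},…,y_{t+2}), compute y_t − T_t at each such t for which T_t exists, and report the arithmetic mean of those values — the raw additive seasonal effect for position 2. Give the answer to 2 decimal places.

Season position 2 occurs at t = 7, 12, 17 (where T_t is defined).
t=7: T_7 = 656.6000; y_7 − T_7 = 700 − 656.6000 = 43.4000
t=12: T_12 = 790.4000; y_12 − T_12 = 833 − 790.4000 = 42.6000
t=17: T_17 = 924.2000; y_17 − T_17 = 967 − 924.2000 = 42.8000
Mean deviation: (43.4000 + 42.6000 + 42.8000) / 3 = 42.93

42.93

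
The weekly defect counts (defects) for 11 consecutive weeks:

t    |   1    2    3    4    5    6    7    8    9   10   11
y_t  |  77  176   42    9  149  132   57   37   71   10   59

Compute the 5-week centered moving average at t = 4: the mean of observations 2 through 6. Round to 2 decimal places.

101.60

Sum of periods 2–6: 176 + 42 + 9 + 149 + 132 = 508
Divide by 5: 508 / 5 = 101.60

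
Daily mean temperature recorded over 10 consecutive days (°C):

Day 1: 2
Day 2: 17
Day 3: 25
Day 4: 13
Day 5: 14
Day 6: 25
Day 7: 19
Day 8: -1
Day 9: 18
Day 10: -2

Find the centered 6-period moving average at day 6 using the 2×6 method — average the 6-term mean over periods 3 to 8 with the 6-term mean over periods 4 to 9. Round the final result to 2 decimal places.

Sum over 3–8: 25 + 13 + 14 + 25 + 19 + (-1) = 95
Sum over 4–9: 13 + 14 + 25 + 19 + (-1) + 18 = 88
CMA at t=6 = (95 + 88) / (2·6) = 183 / 12 = 15.25

15.25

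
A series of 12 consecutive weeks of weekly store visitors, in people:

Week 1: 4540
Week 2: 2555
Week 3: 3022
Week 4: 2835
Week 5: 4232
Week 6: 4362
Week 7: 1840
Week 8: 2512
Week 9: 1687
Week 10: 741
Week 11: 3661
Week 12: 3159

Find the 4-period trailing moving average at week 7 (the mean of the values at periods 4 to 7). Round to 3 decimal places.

3317.250

Sum of periods 4–7: 2835 + 4232 + 4362 + 1840 = 13269
Divide by 4: 13269 / 4 = 3317.250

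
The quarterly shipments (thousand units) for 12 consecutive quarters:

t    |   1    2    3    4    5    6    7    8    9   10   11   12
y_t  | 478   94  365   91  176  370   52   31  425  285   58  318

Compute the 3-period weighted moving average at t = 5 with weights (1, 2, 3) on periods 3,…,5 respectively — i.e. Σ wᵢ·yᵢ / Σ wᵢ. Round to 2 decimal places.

Weighted sum: 1·365 + 2·91 + 3·176 = 365 + 182 + 528 = 1075
Weight total: 1 + 2 + 3 = 6
WMA = 1075 / 6 = 179.17

179.17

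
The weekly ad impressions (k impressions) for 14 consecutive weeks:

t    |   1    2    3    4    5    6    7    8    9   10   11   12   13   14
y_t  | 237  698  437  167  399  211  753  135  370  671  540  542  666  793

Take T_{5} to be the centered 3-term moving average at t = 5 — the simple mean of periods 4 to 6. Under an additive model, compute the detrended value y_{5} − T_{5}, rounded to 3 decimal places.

Trend T_5 = (167 + 399 + 211) / 3 = 777/3 = 259.00000
Detrended value: 399 − 259.00000 = 140.000

140.000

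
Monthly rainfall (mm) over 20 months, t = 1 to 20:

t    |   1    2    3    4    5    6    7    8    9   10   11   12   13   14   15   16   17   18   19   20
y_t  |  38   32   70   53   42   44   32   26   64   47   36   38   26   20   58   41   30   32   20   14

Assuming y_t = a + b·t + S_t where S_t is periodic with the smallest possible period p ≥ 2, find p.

First differences y_{t+1} − y_t: -6, 38, -17, -11, 2, -12, -6, 38, -17, -11, 2, -12, -6, 38, …
The difference pattern repeats every 6 terms and not for any smaller step, so p = 6.

6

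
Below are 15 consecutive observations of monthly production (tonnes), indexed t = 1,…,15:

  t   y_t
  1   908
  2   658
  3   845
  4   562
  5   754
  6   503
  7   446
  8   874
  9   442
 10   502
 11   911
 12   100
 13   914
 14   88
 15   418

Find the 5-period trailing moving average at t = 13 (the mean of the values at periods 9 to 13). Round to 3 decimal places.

Sum of periods 9–13: 442 + 502 + 911 + 100 + 914 = 2869
Divide by 5: 2869 / 5 = 573.800

573.800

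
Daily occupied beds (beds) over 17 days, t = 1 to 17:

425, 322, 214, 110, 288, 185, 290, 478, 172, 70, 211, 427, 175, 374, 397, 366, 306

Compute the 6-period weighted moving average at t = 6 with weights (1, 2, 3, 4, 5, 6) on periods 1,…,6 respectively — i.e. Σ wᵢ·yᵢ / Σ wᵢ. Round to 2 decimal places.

223.86

Weighted sum: 1·425 + 2·322 + 3·214 + 4·110 + 5·288 + 6·185 = 425 + 644 + 642 + 440 + 1440 + 1110 = 4701
Weight total: 1 + 2 + 3 + 4 + 5 + 6 = 21
WMA = 4701 / 21 = 223.86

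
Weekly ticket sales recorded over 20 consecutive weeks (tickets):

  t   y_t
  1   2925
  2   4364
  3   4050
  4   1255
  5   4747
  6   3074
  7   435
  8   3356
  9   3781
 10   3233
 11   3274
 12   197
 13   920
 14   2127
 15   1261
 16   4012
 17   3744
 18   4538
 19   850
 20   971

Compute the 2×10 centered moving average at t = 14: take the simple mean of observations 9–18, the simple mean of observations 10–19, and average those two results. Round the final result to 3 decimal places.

2562.150

Sum over 9–18: 3781 + 3233 + 3274 + 197 + 920 + 2127 + 1261 + 4012 + 3744 + 4538 = 27087
Sum over 10–19: 3233 + 3274 + 197 + 920 + 2127 + 1261 + 4012 + 3744 + 4538 + 850 = 24156
CMA at t=14 = (27087 + 24156) / (2·10) = 51243 / 20 = 2562.150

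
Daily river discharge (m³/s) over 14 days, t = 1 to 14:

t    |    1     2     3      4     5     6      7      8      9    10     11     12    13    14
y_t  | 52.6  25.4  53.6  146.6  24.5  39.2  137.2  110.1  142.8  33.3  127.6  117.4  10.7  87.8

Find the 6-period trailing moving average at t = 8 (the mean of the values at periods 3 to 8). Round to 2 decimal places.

85.20

Sum of periods 3–8: 53.6 + 146.6 + 24.5 + 39.2 + 137.2 + 110.1 = 511.2
Divide by 6: 511.2 / 6 = 85.20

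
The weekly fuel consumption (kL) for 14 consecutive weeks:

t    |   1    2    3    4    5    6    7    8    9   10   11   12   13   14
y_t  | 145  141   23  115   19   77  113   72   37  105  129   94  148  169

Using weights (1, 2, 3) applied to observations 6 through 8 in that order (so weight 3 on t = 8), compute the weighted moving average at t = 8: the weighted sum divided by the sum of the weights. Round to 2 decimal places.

Weighted sum: 1·77 + 2·113 + 3·72 = 77 + 226 + 216 = 519
Weight total: 1 + 2 + 3 = 6
WMA = 519 / 6 = 86.50

86.50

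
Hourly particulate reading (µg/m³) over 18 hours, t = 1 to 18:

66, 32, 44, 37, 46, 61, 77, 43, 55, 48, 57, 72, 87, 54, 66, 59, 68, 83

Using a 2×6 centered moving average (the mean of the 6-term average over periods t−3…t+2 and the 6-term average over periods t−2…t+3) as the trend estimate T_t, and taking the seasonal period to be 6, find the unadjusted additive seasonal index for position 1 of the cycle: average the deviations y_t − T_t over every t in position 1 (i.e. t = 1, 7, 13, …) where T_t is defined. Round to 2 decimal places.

Season position 1 occurs at t = 7, 13 (where T_t is defined).
t=7: T_7 = 54.0833; y_7 − T_7 = 77 − 54.0833 = 22.9167
t=13: T_13 = 64.9167; y_13 − T_13 = 87 − 64.9167 = 22.0833
Mean deviation: (22.9167 + 22.0833) / 2 = 22.50

22.50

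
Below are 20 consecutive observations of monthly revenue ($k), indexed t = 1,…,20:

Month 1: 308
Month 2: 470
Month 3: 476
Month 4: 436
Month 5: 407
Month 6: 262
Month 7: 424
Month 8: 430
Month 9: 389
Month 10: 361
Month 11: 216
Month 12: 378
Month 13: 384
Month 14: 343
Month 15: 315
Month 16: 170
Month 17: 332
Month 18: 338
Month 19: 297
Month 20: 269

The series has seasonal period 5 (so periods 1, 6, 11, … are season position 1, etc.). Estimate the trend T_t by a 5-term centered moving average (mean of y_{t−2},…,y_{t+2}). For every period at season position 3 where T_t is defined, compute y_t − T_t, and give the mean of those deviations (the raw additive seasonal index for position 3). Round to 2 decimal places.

56.75

Season position 3 occurs at t = 3, 8, 13, 18 (where T_t is defined).
t=3: T_3 = 419.4000; y_3 − T_3 = 476 − 419.4000 = 56.6000
t=8: T_8 = 373.2000; y_8 − T_8 = 430 − 373.2000 = 56.8000
t=13: T_13 = 327.2000; y_13 − T_13 = 384 − 327.2000 = 56.8000
t=18: T_18 = 281.2000; y_18 − T_18 = 338 − 281.2000 = 56.8000
Mean deviation: (56.6000 + 56.8000 + 56.8000 + 56.8000) / 4 = 56.75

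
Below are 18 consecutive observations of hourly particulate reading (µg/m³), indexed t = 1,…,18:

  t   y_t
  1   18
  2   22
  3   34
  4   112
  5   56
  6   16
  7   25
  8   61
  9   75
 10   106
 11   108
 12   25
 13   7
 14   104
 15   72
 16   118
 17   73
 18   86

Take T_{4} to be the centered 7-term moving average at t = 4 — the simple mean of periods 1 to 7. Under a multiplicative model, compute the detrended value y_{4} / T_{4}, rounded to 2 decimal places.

Trend T_4 = (18 + 22 + 34 + 112 + 56 + 16 + 25) / 7 = 283/7 = 40.4286
Ratio to trend: 112 / 40.4286 = 2.77

2.77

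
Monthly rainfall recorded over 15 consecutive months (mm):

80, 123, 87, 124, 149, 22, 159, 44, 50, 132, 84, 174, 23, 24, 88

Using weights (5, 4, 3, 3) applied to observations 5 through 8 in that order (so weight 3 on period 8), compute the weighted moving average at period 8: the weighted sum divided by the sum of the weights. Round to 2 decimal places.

Weighted sum: 5·149 + 4·22 + 3·159 + 3·44 = 745 + 88 + 477 + 132 = 1442
Weight total: 5 + 4 + 3 + 3 = 15
WMA = 1442 / 15 = 96.13

96.13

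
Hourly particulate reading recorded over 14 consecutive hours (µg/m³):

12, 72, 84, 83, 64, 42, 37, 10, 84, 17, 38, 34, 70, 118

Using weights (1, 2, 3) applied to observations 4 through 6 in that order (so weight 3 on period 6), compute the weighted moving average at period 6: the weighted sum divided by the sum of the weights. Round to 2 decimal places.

56.17

Weighted sum: 1·83 + 2·64 + 3·42 = 83 + 128 + 126 = 337
Weight total: 1 + 2 + 3 = 6
WMA = 337 / 6 = 56.17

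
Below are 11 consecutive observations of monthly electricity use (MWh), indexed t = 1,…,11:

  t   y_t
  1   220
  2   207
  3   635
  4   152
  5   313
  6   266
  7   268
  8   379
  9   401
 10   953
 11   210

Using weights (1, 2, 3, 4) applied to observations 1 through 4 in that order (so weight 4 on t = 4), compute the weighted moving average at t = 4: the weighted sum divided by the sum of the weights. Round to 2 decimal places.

314.70

Weighted sum: 1·220 + 2·207 + 3·635 + 4·152 = 220 + 414 + 1905 + 608 = 3147
Weight total: 1 + 2 + 3 + 4 = 10
WMA = 3147 / 10 = 314.70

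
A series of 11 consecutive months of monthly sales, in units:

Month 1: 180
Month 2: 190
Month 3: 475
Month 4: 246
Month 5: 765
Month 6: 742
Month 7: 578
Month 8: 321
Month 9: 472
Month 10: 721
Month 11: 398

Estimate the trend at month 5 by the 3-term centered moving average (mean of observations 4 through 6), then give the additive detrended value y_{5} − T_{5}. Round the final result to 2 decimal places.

Trend T_5 = (246 + 765 + 742) / 3 = 1753/3 = 584.3333
Detrended value: 765 − 584.3333 = 180.67

180.67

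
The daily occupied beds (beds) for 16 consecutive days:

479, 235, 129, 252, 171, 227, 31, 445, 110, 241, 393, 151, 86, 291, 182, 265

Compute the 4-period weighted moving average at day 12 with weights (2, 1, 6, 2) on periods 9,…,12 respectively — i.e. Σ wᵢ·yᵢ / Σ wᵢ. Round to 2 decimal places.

283.73

Weighted sum: 2·110 + 1·241 + 6·393 + 2·151 = 220 + 241 + 2358 + 302 = 3121
Weight total: 2 + 1 + 6 + 2 = 11
WMA = 3121 / 11 = 283.73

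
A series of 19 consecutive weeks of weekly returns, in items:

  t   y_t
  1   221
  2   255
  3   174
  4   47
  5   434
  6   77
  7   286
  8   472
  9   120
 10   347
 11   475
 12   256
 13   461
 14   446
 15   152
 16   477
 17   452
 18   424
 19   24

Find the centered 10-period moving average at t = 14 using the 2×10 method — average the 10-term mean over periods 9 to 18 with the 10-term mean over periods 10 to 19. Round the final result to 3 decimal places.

Sum over 9–18: 120 + 347 + 475 + 256 + 461 + 446 + 152 + 477 + 452 + 424 = 3610
Sum over 10–19: 347 + 475 + 256 + 461 + 446 + 152 + 477 + 452 + 424 + 24 = 3514
CMA at t=14 = (3610 + 3514) / (2·10) = 7124 / 20 = 356.200

356.200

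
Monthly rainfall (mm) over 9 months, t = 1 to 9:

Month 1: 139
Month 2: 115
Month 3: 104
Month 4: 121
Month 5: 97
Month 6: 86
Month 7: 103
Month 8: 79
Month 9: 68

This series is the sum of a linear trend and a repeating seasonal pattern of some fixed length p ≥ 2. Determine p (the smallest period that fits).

3

First differences y_{t+1} − y_t: -24, -11, 17, -24, -11, 17, -24, -11, …
The difference pattern repeats every 3 terms and not for any smaller step, so p = 3.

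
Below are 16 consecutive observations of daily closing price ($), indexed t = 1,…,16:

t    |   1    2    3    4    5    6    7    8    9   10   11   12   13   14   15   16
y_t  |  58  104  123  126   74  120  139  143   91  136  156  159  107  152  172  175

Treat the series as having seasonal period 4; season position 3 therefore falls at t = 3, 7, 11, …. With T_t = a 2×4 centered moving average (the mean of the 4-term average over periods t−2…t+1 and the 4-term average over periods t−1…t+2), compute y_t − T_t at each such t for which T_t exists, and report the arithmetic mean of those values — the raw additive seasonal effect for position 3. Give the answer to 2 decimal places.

18.21

Season position 3 occurs at t = 3, 7, 11 (where T_t is defined).
t=3: T_3 = 104.7500; y_3 − T_3 = 123 − 104.7500 = 18.2500
t=7: T_7 = 121.1250; y_7 − T_7 = 139 − 121.1250 = 17.8750
t=11: T_11 = 137.5000; y_11 − T_11 = 156 − 137.5000 = 18.5000
Mean deviation: (18.2500 + 17.8750 + 18.5000) / 3 = 18.21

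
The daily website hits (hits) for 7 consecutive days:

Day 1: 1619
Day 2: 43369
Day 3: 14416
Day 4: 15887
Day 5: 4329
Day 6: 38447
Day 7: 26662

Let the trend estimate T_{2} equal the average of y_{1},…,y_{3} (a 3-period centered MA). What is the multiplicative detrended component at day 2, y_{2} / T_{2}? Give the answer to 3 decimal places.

2.190

Trend T_2 = (1619 + 43369 + 14416) / 3 = 59404/3 = 19801.33333
Ratio to trend: 43369 / 19801.33333 = 2.190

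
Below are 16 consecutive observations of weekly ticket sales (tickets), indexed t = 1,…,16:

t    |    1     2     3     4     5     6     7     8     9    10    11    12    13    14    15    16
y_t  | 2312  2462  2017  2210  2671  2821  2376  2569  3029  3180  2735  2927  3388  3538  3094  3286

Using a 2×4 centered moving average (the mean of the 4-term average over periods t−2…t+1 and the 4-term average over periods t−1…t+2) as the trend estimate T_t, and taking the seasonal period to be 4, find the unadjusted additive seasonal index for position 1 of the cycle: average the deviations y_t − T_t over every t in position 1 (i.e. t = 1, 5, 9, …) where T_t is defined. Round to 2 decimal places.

Season position 1 occurs at t = 5, 9, 13 (where T_t is defined).
t=5: T_5 = 2474.6250; y_5 − T_5 = 2671 − 2474.6250 = 196.3750
t=9: T_9 = 2833.3750; y_9 − T_9 = 3029 − 2833.3750 = 195.6250
t=13: T_13 = 3191.8750; y_13 − T_13 = 3388 − 3191.8750 = 196.1250
Mean deviation: (196.3750 + 195.6250 + 196.1250) / 3 = 196.04

196.04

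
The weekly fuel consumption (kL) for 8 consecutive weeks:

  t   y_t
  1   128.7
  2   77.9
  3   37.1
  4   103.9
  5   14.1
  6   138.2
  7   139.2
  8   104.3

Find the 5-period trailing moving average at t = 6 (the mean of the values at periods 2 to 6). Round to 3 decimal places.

Sum of periods 2–6: 77.9 + 37.1 + 103.9 + 14.1 + 138.2 = 371.2
Divide by 5: 371.2 / 5 = 74.240

74.240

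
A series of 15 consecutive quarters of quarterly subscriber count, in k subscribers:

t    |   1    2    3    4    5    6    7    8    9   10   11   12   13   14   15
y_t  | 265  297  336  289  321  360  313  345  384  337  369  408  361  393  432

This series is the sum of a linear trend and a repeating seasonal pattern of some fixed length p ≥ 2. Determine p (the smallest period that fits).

3

First differences y_{t+1} − y_t: 32, 39, -47, 32, 39, -47, 32, 39, …
The difference pattern repeats every 3 terms and not for any smaller step, so p = 3.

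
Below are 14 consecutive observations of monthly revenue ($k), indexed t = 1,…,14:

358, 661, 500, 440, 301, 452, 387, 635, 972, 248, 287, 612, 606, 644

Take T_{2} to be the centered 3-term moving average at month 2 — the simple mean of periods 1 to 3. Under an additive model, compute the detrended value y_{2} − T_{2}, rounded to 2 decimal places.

154.67

Trend T_2 = (358 + 661 + 500) / 3 = 1519/3 = 506.3333
Detrended value: 661 − 506.3333 = 154.67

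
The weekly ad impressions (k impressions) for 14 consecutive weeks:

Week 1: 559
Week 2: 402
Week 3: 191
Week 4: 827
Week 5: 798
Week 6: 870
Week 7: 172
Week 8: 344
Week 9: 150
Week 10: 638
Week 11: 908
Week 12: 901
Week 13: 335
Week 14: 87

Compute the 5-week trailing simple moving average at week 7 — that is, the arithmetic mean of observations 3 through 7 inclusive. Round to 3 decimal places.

Sum of periods 3–7: 191 + 827 + 798 + 870 + 172 = 2858
Divide by 5: 2858 / 5 = 571.600

571.600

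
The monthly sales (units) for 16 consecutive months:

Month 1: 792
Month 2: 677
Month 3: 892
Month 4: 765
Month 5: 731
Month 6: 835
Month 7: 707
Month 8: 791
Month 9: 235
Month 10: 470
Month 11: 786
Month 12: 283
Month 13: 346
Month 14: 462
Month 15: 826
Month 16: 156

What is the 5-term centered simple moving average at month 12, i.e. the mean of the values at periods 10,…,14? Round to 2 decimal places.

469.40

Sum of periods 10–14: 470 + 786 + 283 + 346 + 462 = 2347
Divide by 5: 2347 / 5 = 469.40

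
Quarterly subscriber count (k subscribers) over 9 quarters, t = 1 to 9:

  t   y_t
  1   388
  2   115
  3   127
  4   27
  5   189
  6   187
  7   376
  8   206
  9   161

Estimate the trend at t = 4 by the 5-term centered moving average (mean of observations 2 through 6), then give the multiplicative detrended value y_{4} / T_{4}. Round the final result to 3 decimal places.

0.209

Trend T_4 = (115 + 127 + 27 + 189 + 187) / 5 = 645/5 = 129.00000
Ratio to trend: 27 / 129.00000 = 0.209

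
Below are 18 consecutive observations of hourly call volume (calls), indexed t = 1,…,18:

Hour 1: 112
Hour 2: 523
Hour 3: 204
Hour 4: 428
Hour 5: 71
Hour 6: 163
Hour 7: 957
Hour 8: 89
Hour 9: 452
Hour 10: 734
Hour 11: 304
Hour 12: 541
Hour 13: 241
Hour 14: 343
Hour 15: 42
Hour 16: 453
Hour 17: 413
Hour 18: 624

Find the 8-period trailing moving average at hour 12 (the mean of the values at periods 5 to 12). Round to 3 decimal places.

413.875

Sum of periods 5–12: 71 + 163 + 957 + 89 + 452 + 734 + 304 + 541 = 3311
Divide by 8: 3311 / 8 = 413.875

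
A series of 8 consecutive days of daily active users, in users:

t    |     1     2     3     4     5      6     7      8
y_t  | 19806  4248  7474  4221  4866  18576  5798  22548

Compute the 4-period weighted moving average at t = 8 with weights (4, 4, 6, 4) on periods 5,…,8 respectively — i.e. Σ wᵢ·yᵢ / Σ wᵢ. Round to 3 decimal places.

Weighted sum: 4·4866 + 4·18576 + 6·5798 + 4·22548 = 19464 + 74304 + 34788 + 90192 = 218748
Weight total: 4 + 4 + 6 + 4 = 18
WMA = 218748 / 18 = 12152.667

12152.667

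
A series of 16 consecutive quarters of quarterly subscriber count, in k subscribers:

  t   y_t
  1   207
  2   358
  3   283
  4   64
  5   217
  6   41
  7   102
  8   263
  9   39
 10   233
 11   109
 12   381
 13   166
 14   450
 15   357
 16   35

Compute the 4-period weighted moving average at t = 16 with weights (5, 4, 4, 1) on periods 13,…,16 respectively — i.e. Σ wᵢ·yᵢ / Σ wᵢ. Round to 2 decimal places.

Weighted sum: 5·166 + 4·450 + 4·357 + 1·35 = 830 + 1800 + 1428 + 35 = 4093
Weight total: 5 + 4 + 4 + 1 = 14
WMA = 4093 / 14 = 292.36

292.36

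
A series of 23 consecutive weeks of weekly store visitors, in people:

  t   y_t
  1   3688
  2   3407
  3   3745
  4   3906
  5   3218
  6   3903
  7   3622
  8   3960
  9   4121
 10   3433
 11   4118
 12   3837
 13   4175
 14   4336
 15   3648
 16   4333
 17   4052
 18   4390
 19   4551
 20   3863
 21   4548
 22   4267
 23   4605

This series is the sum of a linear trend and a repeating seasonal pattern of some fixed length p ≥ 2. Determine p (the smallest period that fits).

5

First differences y_{t+1} − y_t: -281, 338, 161, -688, 685, -281, 338, 161, -688, 685, -281, 338, …
The difference pattern repeats every 5 terms and not for any smaller step, so p = 5.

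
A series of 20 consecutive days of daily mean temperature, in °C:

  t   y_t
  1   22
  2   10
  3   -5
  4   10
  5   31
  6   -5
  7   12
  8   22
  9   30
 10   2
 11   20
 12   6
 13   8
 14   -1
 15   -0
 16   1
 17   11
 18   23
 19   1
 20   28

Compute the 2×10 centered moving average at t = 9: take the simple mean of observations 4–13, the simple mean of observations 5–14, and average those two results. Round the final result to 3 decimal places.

Sum over 4–13: 10 + 31 + (-5) + 12 + 22 + 30 + 2 + 20 + 6 + 8 = 136
Sum over 5–14: 31 + (-5) + 12 + 22 + 30 + 2 + 20 + 6 + 8 + (-1) = 125
CMA at t=9 = (136 + 125) / (2·10) = 261 / 20 = 13.050

13.050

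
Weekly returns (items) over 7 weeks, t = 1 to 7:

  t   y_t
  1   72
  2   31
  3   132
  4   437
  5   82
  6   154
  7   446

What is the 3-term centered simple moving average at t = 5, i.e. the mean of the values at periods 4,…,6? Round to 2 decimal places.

Sum of periods 4–6: 437 + 82 + 154 = 673
Divide by 3: 673 / 3 = 224.33

224.33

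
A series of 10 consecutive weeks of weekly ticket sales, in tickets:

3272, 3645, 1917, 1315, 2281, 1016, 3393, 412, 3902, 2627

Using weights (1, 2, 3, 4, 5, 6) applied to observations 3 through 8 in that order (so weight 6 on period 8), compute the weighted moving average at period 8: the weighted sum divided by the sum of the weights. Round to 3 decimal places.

Weighted sum: 1·1917 + 2·1315 + 3·2281 + 4·1016 + 5·3393 + 6·412 = 1917 + 2630 + 6843 + 4064 + 16965 + 2472 = 34891
Weight total: 1 + 2 + 3 + 4 + 5 + 6 = 21
WMA = 34891 / 21 = 1661.476

1661.476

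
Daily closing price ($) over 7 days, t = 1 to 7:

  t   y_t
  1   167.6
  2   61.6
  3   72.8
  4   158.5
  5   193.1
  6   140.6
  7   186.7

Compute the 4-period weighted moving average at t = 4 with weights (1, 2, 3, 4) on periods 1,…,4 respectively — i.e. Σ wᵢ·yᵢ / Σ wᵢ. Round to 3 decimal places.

114.320

Weighted sum: 1·167.6 + 2·61.6 + 3·72.8 + 4·158.5 = 167.6 + 123.2 + 218.4 + 634.0 = 1143.2
Weight total: 1 + 2 + 3 + 4 = 10
WMA = 1143.2 / 10 = 114.320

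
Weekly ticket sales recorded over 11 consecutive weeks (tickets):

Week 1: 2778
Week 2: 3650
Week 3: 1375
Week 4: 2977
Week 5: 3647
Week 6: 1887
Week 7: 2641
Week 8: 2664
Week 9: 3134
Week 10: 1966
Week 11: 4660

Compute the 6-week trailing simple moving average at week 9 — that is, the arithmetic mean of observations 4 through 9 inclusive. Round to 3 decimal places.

2825.000

Sum of periods 4–9: 2977 + 3647 + 1887 + 2641 + 2664 + 3134 = 16950
Divide by 6: 16950 / 6 = 2825.000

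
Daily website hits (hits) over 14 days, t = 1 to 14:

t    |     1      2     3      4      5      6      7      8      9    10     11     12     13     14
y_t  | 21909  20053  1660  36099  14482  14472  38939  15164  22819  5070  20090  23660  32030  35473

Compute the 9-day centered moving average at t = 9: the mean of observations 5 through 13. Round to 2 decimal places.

20747.33

Sum of periods 5–13: 14482 + 14472 + 38939 + 15164 + 22819 + 5070 + 20090 + 23660 + 32030 = 186726
Divide by 9: 186726 / 9 = 20747.33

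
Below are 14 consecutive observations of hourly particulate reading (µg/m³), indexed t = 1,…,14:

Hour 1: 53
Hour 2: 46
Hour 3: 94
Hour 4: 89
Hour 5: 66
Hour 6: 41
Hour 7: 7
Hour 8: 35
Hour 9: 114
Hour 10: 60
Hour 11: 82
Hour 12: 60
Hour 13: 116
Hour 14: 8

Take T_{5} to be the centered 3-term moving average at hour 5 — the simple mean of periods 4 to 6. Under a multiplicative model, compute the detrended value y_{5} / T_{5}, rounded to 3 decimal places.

Trend T_5 = (89 + 66 + 41) / 3 = 196/3 = 65.33333
Ratio to trend: 66 / 65.33333 = 1.010

1.010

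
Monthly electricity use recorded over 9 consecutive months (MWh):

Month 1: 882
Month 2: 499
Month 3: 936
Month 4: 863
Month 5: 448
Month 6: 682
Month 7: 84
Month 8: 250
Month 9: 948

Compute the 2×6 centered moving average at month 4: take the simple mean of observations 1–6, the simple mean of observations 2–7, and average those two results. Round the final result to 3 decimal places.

Sum over 1–6: 882 + 499 + 936 + 863 + 448 + 682 = 4310
Sum over 2–7: 499 + 936 + 863 + 448 + 682 + 84 = 3512
CMA at t=4 = (4310 + 3512) / (2·6) = 7822 / 12 = 651.833

651.833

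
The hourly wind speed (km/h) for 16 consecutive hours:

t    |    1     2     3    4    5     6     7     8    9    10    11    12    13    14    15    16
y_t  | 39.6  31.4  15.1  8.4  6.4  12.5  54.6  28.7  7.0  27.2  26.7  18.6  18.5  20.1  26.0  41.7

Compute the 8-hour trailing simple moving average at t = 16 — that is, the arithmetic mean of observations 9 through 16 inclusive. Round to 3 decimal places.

Sum of periods 9–16: 7.0 + 27.2 + 26.7 + 18.6 + 18.5 + 20.1 + 26.0 + 41.7 = 185.8
Divide by 8: 185.8 / 8 = 23.225

23.225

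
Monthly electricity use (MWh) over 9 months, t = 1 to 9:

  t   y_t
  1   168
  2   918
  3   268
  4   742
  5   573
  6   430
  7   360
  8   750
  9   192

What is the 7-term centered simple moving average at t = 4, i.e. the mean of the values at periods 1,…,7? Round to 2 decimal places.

Sum of periods 1–7: 168 + 918 + 268 + 742 + 573 + 430 + 360 = 3459
Divide by 7: 3459 / 7 = 494.14

494.14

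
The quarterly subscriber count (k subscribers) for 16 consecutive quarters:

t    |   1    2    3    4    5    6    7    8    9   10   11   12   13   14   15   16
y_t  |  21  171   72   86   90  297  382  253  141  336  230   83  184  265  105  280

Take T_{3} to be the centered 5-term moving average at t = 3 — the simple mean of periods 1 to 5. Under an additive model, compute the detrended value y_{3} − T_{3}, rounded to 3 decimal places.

Trend T_3 = (21 + 171 + 72 + 86 + 90) / 5 = 440/5 = 88.00000
Detrended value: 72 − 88.00000 = -16.000

-16.000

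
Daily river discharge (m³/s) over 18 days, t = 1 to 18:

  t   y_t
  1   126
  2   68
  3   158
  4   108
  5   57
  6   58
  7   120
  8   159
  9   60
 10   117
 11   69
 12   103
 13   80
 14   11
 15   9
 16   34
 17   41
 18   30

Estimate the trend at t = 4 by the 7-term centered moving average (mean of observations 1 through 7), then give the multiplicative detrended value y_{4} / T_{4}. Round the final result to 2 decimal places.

1.09

Trend T_4 = (126 + 68 + 158 + 108 + 57 + 58 + 120) / 7 = 695/7 = 99.2857
Ratio to trend: 108 / 99.2857 = 1.09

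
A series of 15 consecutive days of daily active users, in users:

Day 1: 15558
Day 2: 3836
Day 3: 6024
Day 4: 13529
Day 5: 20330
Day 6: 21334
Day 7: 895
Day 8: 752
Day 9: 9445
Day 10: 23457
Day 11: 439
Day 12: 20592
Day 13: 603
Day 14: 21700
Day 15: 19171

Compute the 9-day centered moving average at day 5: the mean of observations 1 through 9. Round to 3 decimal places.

10189.222

Sum of periods 1–9: 15558 + 3836 + 6024 + 13529 + 20330 + 21334 + 895 + 752 + 9445 = 91703
Divide by 9: 91703 / 9 = 10189.222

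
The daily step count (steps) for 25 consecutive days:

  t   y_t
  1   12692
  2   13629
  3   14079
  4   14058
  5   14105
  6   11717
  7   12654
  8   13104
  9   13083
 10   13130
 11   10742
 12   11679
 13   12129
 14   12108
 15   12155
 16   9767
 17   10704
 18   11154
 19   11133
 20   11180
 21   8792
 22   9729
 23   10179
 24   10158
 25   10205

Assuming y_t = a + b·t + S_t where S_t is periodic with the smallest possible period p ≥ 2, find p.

5

First differences y_{t+1} − y_t: 937, 450, -21, 47, -2388, 937, 450, -21, 47, -2388, 937, 450, …
The difference pattern repeats every 5 terms and not for any smaller step, so p = 5.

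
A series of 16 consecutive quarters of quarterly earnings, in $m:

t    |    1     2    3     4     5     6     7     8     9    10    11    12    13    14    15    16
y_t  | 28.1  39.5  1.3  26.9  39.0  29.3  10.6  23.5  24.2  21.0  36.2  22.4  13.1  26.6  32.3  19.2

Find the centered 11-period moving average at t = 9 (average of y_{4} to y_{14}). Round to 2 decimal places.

24.80

Sum of periods 4–14: 26.9 + 39.0 + 29.3 + 10.6 + 23.5 + 24.2 + 21.0 + 36.2 + 22.4 + 13.1 + 26.6 = 272.8
Divide by 11: 272.8 / 11 = 24.80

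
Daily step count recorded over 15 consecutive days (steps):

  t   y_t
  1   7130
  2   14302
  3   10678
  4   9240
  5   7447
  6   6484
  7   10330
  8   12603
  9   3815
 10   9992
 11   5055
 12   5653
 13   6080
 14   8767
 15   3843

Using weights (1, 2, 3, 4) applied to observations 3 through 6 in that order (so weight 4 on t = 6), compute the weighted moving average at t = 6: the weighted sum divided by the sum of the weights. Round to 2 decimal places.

7743.50

Weighted sum: 1·10678 + 2·9240 + 3·7447 + 4·6484 = 10678 + 18480 + 22341 + 25936 = 77435
Weight total: 1 + 2 + 3 + 4 = 10
WMA = 77435 / 10 = 7743.50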